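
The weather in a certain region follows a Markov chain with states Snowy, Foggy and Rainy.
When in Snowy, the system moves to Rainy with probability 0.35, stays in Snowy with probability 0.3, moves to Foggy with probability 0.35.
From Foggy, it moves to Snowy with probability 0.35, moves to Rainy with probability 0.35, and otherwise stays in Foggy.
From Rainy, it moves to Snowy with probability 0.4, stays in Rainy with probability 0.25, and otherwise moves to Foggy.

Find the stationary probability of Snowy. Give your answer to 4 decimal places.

Let the stationary distribution be π with π = πP and π_1 + π_2 + π_3 = 1.
π_1 = 0.3·π_1 + 0.35·π_2 + 0.4·π_3
π_2 = 0.35·π_1 + 0.3·π_2 + 0.35·π_3
Solving with the normalization constraint gives π = (0.3485, 0.3333, 0.3182).
So the stationary probability of Snowy is 0.3485.

0.3485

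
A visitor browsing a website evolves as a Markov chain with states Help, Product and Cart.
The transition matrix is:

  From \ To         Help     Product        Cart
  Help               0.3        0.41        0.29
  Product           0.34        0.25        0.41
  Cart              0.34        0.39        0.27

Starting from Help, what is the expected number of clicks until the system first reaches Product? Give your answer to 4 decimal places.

2.4733

Let t(s) be the expected number of clicks to first reach Product from state s, with t(Product) = 0. Conditioning on the first click:
t(Help) = 1 + 0.3·t(Help) + 0.29·t(Cart)
t(Cart) = 1 + 0.34·t(Help) + 0.27·t(Cart)
Solving: t(Help) = 2.4733, t(Cart) = 2.5218.
Expected clicks from Help to Product: 2.4733.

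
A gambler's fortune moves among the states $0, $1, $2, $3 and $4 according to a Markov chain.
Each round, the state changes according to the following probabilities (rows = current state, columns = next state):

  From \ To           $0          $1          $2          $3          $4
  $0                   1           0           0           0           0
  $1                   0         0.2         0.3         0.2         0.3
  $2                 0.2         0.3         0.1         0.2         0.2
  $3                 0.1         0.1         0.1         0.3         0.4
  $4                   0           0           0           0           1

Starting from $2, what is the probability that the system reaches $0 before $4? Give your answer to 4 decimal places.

0.3291

Let h(s) be the probability of absorption at $0 starting from transient state s. Then h($0) = 1 and h($4) = 0. By first-step analysis:
h($1) = 0.2·h($1) + 0.3·h($2) + 0.2·h($3) + 0.3·0
h($2) = 0.2·1 + 0.3·h($1) + 0.1·h($2) + 0.2·h($3) + 0.2·0
h($3) = 0.1·1 + 0.1·h($1) + 0.1·h($2) + 0.3·h($3) + 0.4·0
Solving: h($1) = 0.1772, h($2) = 0.3291, h($3) = 0.2152.
Starting from $2, the probability is 0.3291.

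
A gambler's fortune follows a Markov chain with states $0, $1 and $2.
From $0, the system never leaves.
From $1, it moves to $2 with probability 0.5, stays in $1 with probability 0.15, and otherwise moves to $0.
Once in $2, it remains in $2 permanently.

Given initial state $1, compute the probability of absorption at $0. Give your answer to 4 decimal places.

Let h(s) be the probability of absorption at $0 starting from transient state s. Then h($0) = 1 and h($2) = 0. By first-step analysis:
h($1) = 0.35·1 + 0.15·h($1) + 0.5·0
Solving: h($1) = 0.4118.
Starting from $1, the probability is 0.4118.

0.4118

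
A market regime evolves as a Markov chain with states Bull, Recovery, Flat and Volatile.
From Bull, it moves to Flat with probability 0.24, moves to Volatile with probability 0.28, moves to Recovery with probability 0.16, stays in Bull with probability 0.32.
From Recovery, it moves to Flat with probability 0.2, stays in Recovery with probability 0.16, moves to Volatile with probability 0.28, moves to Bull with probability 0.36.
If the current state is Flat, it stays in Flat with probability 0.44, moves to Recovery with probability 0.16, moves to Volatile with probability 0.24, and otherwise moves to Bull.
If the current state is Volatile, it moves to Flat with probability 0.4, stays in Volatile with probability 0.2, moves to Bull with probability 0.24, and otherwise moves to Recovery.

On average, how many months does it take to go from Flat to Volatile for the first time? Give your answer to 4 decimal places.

3.9132

Let t(s) be the expected number of months to first reach Volatile from state s, with t(Volatile) = 0. Conditioning on the first month:
t(Bull) = 1 + 0.32·t(Bull) + 0.16·t(Recovery) + 0.24·t(Flat)
t(Recovery) = 1 + 0.36·t(Bull) + 0.16·t(Recovery) + 0.2·t(Flat)
t(Flat) = 1 + 0.16·t(Bull) + 0.16·t(Recovery) + 0.44·t(Flat)
Solving: t(Bull) = 3.7269, t(Recovery) = 3.7194, t(Flat) = 3.9132.
Expected months from Flat to Volatile: 3.9132.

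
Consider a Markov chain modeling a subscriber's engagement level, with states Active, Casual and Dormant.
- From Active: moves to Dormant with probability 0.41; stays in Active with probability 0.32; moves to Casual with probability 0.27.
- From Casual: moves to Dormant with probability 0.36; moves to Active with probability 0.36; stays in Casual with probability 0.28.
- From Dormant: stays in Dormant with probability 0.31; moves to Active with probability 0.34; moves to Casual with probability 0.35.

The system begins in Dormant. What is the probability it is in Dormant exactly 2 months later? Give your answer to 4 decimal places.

Sum over the intermediate state after 1 month:
P = P(Dormant→Active)·P(Active→Dormant) + P(Dormant→Casual)·P(Casual→Dormant) + P(Dormant→Dormant)·P(Dormant→Dormant)
  = 0.34×0.41 + 0.35×0.36 + 0.31×0.31
  = 0.1394 + 0.1260 + 0.0961 = 0.3615

0.3615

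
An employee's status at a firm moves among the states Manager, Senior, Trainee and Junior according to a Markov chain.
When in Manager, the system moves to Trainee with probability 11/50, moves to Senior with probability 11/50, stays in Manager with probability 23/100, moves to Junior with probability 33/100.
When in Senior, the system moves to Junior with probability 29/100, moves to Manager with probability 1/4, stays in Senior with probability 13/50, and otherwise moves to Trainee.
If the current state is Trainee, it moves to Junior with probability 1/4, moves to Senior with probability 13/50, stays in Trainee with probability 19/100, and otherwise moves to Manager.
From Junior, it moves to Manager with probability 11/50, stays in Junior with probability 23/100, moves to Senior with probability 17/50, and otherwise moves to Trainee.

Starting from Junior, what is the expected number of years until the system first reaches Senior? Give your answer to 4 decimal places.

3.3938

Let t(s) be the expected number of years to first reach Senior from state s, with t(Senior) = 0. Conditioning on the first year:
t(Manager) = 1 + 0.23·t(Manager) + 0.22·t(Trainee) + 0.33·t(Junior)
t(Trainee) = 1 + 0.3·t(Manager) + 0.19·t(Trainee) + 0.25·t(Junior)
t(Junior) = 1 + 0.22·t(Manager) + 0.21·t(Trainee) + 0.23·t(Junior)
Solving: t(Manager) = 3.8082, t(Trainee) = 3.6925, t(Junior) = 3.3938.
Expected years from Junior to Senior: 3.3938.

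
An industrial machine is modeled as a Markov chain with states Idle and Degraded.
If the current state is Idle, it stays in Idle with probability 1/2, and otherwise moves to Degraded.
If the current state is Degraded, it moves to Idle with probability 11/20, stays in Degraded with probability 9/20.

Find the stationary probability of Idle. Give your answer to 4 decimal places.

Let the stationary distribution be π with π = πP and π_1 + π_2 = 1.
π_1 = 0.5·π_1 + 0.55·π_2
Solving with the normalization constraint gives π = (0.5238, 0.4762).
So the stationary probability of Idle is 0.5238.

0.5238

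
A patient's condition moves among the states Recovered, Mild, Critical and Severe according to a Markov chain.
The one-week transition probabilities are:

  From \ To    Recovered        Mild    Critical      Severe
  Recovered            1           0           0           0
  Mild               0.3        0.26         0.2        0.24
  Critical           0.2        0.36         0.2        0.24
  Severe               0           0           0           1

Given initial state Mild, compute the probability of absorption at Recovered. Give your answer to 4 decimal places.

0.5385

Let h(s) be the probability of absorption at Recovered starting from transient state s. Then h(Recovered) = 1 and h(Severe) = 0. By first-step analysis:
h(Mild) = 0.3·1 + 0.26·h(Mild) + 0.2·h(Critical) + 0.24·0
h(Critical) = 0.2·1 + 0.36·h(Mild) + 0.2·h(Critical) + 0.24·0
Solving: h(Mild) = 0.5385, h(Critical) = 0.4923.
Starting from Mild, the probability is 0.5385.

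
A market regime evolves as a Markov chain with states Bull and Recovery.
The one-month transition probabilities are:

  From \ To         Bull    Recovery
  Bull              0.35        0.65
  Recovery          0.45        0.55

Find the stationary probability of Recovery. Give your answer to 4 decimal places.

0.5909

Let the stationary distribution be π with π = πP and π_1 + π_2 = 1.
π_1 = 0.35·π_1 + 0.45·π_2
Solving with the normalization constraint gives π = (0.4091, 0.5909).
So the stationary probability of Recovery is 0.5909.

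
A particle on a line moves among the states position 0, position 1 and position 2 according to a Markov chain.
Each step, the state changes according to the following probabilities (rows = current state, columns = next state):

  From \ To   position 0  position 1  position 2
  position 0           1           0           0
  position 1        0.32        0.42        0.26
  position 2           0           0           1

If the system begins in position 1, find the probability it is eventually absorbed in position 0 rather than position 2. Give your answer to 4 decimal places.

Let h(s) be the probability of absorption at position 0 starting from transient state s. Then h(position 0) = 1 and h(position 2) = 0. By first-step analysis:
h(position 1) = 0.32·1 + 0.42·h(position 1) + 0.26·0
Solving: h(position 1) = 0.5517.
Starting from position 1, the probability is 0.5517.

0.5517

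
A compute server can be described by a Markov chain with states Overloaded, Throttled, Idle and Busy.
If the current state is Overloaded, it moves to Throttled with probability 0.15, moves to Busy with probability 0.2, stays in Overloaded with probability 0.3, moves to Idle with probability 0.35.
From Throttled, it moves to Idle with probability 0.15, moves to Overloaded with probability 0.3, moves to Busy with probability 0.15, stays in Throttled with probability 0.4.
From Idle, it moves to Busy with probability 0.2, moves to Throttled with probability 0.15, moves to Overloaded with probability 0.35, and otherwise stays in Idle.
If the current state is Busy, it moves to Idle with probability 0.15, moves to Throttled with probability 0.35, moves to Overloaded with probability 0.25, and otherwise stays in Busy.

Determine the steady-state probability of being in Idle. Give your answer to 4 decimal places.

0.2477

Let the stationary distribution be π with π = πP and π_1 + π_2 + π_3 + π_4 = 1.
π_1 = 0.3·π_1 + 0.3·π_2 + 0.35·π_3 + 0.25·π_4
π_2 = 0.15·π_1 + 0.4·π_2 + 0.15·π_3 + 0.35·π_4
π_3 = 0.35·π_1 + 0.15·π_2 + 0.3·π_3 + 0.15·π_4
Solving with the normalization constraint gives π = (0.3025, 0.2526, 0.2477, 0.1972).
So the stationary probability of Idle is 0.2477.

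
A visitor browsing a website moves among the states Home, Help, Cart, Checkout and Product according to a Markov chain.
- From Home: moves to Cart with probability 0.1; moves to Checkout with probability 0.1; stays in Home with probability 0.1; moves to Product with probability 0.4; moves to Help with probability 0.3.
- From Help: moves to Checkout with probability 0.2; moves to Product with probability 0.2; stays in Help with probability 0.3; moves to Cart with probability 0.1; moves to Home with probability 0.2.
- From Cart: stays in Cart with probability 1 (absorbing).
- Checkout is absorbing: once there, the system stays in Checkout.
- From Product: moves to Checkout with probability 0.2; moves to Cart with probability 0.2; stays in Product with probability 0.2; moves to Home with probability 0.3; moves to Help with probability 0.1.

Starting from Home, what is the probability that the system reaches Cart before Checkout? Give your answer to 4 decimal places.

Let h(s) be the probability of absorption at Cart starting from transient state s. Then h(Cart) = 1 and h(Checkout) = 0. By first-step analysis:
h(Home) = 0.1·h(Home) + 0.3·h(Help) + 0.1·1 + 0.1·0 + 0.4·h(Product)
h(Help) = 0.2·h(Home) + 0.3·h(Help) + 0.1·1 + 0.2·0 + 0.2·h(Product)
h(Product) = 0.3·h(Home) + 0.1·h(Help) + 0.2·1 + 0.2·0 + 0.2·h(Product)
Solving: h(Home) = 0.4573, h(Help) = 0.4085, h(Product) = 0.4726.
Starting from Home, the probability is 0.4573.

0.4573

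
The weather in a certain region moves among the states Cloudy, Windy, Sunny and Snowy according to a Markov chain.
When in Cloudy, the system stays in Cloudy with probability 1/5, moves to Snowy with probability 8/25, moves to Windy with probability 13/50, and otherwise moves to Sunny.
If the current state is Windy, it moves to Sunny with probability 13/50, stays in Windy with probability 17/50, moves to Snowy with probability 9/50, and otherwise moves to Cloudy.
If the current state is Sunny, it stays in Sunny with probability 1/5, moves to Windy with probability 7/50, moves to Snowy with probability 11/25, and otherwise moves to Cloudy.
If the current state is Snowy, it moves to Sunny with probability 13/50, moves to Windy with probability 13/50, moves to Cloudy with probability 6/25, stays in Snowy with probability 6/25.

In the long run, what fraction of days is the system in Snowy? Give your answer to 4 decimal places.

Let the stationary distribution be π with π = πP and π_1 + π_2 + π_3 + π_4 = 1.
π_1 = 0.2·π_1 + 0.22·π_2 + 0.22·π_3 + 0.24·π_4
π_2 = 0.26·π_1 + 0.34·π_2 + 0.14·π_3 + 0.26·π_4
π_3 = 0.22·π_1 + 0.26·π_2 + 0.2·π_3 + 0.26·π_4
Solving with the normalization constraint gives π = (0.2214, 0.2517, 0.2369, 0.2900).
So the stationary probability of Snowy is 0.2900.

0.2900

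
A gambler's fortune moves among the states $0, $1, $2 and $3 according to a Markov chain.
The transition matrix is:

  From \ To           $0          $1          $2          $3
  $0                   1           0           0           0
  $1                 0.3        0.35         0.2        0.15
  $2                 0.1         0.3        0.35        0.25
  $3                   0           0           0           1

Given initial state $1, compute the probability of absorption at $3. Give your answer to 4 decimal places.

Let h(s) be the probability of absorption at $3 starting from transient state s. Then h($3) = 1 and h($0) = 0. By first-step analysis:
h($1) = 0.3·0 + 0.35·h($1) + 0.2·h($2) + 0.15·1
h($2) = 0.1·0 + 0.3·h($1) + 0.35·h($2) + 0.25·1
Solving: h($1) = 0.4069, h($2) = 0.5724.
Starting from $1, the probability is 0.4069.

0.4069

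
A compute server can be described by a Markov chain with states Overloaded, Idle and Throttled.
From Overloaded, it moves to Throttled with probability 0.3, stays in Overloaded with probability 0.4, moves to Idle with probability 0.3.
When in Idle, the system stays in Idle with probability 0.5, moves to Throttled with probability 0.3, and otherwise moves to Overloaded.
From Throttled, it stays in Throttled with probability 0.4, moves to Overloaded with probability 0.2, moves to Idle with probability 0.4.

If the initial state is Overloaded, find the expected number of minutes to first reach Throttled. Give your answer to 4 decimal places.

Let t(s) be the expected number of minutes to first reach Throttled from state s, with t(Throttled) = 0. Conditioning on the first minute:
t(Overloaded) = 1 + 0.4·t(Overloaded) + 0.3·t(Idle)
t(Idle) = 1 + 0.2·t(Overloaded) + 0.5·t(Idle)
Solving: t(Overloaded) = 3.3333, t(Idle) = 3.3333.
Expected minutes from Overloaded to Throttled: 3.3333.

3.3333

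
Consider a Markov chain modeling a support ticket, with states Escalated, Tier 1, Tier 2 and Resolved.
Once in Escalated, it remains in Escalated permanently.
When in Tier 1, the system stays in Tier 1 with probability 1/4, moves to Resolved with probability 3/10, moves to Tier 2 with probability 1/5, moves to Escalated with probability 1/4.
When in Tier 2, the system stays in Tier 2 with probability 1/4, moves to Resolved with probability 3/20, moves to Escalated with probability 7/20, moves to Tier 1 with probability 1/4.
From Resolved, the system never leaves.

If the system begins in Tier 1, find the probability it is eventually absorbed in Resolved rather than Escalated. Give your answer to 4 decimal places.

0.4976

Let h(s) be the probability of absorption at Resolved starting from transient state s. Then h(Resolved) = 1 and h(Escalated) = 0. By first-step analysis:
h(Tier 1) = 0.25·0 + 0.25·h(Tier 1) + 0.2·h(Tier 2) + 0.3·1
h(Tier 2) = 0.35·0 + 0.25·h(Tier 1) + 0.25·h(Tier 2) + 0.15·1
Solving: h(Tier 1) = 0.4976, h(Tier 2) = 0.3659.
Starting from Tier 1, the probability is 0.4976.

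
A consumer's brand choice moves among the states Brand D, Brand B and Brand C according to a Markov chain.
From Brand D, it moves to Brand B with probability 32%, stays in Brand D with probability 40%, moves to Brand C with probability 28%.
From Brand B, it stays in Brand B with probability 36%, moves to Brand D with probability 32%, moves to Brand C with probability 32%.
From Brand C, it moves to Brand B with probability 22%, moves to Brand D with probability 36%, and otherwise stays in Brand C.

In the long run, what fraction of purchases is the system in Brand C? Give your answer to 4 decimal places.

0.3394

Let the stationary distribution be π with π = πP and π_1 + π_2 + π_3 = 1.
π_1 = 0.4·π_1 + 0.32·π_2 + 0.36·π_3
π_2 = 0.32·π_1 + 0.36·π_2 + 0.22·π_3
Solving with the normalization constraint gives π = (0.3626, 0.2980, 0.3394).
So the stationary probability of Brand C is 0.3394.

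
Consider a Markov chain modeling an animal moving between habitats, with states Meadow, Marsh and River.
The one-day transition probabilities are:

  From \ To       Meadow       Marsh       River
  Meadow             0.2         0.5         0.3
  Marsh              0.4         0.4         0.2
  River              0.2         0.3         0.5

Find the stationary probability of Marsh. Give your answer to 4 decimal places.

0.3953

Let the stationary distribution be π with π = πP and π_1 + π_2 + π_3 = 1.
π_1 = 0.2·π_1 + 0.4·π_2 + 0.2·π_3
π_2 = 0.5·π_1 + 0.4·π_2 + 0.3·π_3
Solving with the normalization constraint gives π = (0.2791, 0.3953, 0.3256).
So the stationary probability of Marsh is 0.3953.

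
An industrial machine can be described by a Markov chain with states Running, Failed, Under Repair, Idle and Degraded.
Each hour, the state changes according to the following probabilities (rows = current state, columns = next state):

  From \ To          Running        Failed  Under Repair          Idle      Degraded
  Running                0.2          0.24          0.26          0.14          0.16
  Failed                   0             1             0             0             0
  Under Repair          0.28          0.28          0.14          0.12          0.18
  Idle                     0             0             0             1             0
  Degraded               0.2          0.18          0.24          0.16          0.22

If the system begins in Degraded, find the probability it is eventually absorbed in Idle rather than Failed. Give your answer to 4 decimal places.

0.4054

Let h(s) be the probability of absorption at Idle starting from transient state s. Then h(Idle) = 1 and h(Failed) = 0. By first-step analysis:
h(Running) = 0.2·h(Running) + 0.24·0 + 0.26·h(Under Repair) + 0.14·1 + 0.16·h(Degraded)
h(Under Repair) = 0.28·h(Running) + 0.28·0 + 0.14·h(Under Repair) + 0.12·1 + 0.18·h(Degraded)
h(Degraded) = 0.2·h(Running) + 0.18·0 + 0.24·h(Under Repair) + 0.16·1 + 0.22·h(Degraded)
Solving: h(Running) = 0.3679, h(Under Repair) = 0.3442, h(Degraded) = 0.4054.
Starting from Degraded, the probability is 0.4054.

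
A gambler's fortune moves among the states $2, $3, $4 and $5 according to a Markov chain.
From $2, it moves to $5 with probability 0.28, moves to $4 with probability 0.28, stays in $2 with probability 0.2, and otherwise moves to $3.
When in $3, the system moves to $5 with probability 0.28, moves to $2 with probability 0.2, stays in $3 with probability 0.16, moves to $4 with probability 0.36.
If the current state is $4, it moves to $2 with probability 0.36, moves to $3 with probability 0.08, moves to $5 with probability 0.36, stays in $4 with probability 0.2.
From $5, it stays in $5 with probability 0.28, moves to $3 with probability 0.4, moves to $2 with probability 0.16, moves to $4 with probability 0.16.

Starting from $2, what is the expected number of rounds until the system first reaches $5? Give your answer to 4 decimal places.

Let t(s) be the expected number of rounds to first reach $5 from state s, with t($5) = 0. Conditioning on the first round:
t($2) = 1 + 0.2·t($2) + 0.24·t($3) + 0.28·t($4)
t($3) = 1 + 0.2·t($2) + 0.16·t($3) + 0.36·t($4)
t($4) = 1 + 0.36·t($2) + 0.08·t($3) + 0.2·t($4)
Solving: t($2) = 3.3133, t($3) = 3.2953, t($4) = 3.0705.
Expected rounds from $2 to $5: 3.3133.

3.3133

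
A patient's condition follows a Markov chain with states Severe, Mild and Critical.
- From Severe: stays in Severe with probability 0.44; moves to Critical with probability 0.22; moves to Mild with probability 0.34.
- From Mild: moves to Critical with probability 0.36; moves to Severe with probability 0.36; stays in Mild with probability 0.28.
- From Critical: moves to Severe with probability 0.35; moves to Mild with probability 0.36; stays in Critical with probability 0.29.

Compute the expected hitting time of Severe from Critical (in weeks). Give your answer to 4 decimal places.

Let t(s) be the expected number of weeks to first reach Severe from state s, with t(Severe) = 0. Conditioning on the first week:
t(Mild) = 1 + 0.28·t(Mild) + 0.36·t(Critical)
t(Critical) = 1 + 0.36·t(Mild) + 0.29·t(Critical)
Solving: t(Mild) = 2.8040, t(Critical) = 2.8302.
Expected weeks from Critical to Severe: 2.8302.

2.8302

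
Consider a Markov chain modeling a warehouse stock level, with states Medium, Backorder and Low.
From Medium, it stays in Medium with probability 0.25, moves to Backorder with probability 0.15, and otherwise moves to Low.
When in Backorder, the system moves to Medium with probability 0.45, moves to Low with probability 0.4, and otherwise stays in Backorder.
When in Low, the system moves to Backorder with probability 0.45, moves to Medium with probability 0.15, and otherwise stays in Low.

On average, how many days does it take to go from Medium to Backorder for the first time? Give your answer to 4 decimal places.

3.3333

Let t(s) be the expected number of days to first reach Backorder from state s, with t(Backorder) = 0. Conditioning on the first day:
t(Medium) = 1 + 0.25·t(Medium) + 0.6·t(Low)
t(Low) = 1 + 0.15·t(Medium) + 0.4·t(Low)
Solving: t(Medium) = 3.3333, t(Low) = 2.5000.
Expected days from Medium to Backorder: 3.3333.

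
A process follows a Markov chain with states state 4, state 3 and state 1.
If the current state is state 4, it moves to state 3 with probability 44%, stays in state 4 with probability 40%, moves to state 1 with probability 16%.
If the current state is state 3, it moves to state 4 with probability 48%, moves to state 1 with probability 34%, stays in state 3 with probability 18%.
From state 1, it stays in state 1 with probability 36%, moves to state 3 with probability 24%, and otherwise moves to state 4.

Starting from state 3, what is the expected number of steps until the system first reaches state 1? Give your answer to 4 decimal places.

Let t(s) be the expected number of steps to first reach state 1 from state s, with t(state 1) = 0. Conditioning on the first step:
t(state 4) = 1 + 0.4·t(state 4) + 0.44·t(state 3)
t(state 3) = 1 + 0.48·t(state 4) + 0.18·t(state 3)
Solving: t(state 4) = 4.4872, t(state 3) = 3.8462.
Expected steps from state 3 to state 1: 3.8462.

3.8462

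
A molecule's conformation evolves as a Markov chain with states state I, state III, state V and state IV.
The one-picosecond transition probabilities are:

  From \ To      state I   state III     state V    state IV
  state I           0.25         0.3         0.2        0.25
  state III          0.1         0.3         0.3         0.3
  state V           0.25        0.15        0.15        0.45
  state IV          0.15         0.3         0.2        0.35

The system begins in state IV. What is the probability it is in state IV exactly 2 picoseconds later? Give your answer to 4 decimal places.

Propagate the distribution vector 2 picoseconds from state IV.
After 0 picoseconds: (0.0000, 0.0000, 0.0000, 1.0000)
After 1 picosecond: (0.1500, 0.3000, 0.2000, 0.3500)
After 2 picoseconds: (0.1700, 0.2700, 0.2200, 0.3400)
P(in state IV after 2 picoseconds) = 0.3400

0.3400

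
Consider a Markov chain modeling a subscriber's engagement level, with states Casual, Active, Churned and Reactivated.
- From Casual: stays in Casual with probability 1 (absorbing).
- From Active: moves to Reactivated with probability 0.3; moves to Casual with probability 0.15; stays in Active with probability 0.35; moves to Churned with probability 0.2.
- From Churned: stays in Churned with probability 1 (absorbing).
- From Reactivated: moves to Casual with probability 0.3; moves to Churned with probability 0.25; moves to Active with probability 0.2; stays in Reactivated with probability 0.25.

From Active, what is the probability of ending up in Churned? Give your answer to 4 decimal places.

Let h(s) be the probability of absorption at Churned starting from transient state s. Then h(Churned) = 1 and h(Casual) = 0. By first-step analysis:
h(Active) = 0.15·0 + 0.35·h(Active) + 0.2·1 + 0.3·h(Reactivated)
h(Reactivated) = 0.3·0 + 0.2·h(Active) + 0.25·1 + 0.25·h(Reactivated)
Solving: h(Active) = 0.5263, h(Reactivated) = 0.4737.
Starting from Active, the probability is 0.5263.

0.5263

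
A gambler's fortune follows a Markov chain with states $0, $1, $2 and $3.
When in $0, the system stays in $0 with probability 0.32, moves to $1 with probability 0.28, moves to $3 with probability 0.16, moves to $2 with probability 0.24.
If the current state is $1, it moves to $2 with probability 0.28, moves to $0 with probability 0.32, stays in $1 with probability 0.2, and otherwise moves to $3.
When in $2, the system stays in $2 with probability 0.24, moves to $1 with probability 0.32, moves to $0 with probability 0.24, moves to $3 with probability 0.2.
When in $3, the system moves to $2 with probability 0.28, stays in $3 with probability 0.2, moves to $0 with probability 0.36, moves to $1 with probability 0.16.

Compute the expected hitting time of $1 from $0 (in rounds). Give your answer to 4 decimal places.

Let t(s) be the expected number of rounds to first reach $1 from state s, with t($1) = 0. Conditioning on the first round:
t($0) = 1 + 0.32·t($0) + 0.24·t($2) + 0.16·t($3)
t($2) = 1 + 0.24·t($0) + 0.24·t($2) + 0.2·t($3)
t($3) = 1 + 0.36·t($0) + 0.28·t($2) + 0.2·t($3)
Solving: t($0) = 3.7223, t($2) = 3.5918, t($3) = 4.1822.
Expected rounds from $0 to $1: 3.7223.

3.7223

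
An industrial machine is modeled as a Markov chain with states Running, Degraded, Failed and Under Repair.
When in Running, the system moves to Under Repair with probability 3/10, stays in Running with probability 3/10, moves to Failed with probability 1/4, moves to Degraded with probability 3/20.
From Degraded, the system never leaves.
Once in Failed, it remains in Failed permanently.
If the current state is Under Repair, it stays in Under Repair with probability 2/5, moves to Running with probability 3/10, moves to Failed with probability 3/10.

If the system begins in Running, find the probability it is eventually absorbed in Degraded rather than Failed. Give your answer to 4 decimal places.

0.2727

Let h(s) be the probability of absorption at Degraded starting from transient state s. Then h(Degraded) = 1 and h(Failed) = 0. By first-step analysis:
h(Running) = 0.3·h(Running) + 0.15·1 + 0.25·0 + 0.3·h(Under Repair)
h(Under Repair) = 0.3·h(Running) + 0.3·0 + 0.4·h(Under Repair)
Solving: h(Running) = 0.2727, h(Under Repair) = 0.1364.
Starting from Running, the probability is 0.2727.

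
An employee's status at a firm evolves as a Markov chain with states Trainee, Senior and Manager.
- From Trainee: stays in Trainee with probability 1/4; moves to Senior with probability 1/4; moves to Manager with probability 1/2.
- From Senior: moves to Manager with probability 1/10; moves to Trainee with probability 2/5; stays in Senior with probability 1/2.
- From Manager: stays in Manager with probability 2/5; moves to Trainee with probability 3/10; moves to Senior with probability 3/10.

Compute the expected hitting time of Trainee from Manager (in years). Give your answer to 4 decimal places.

2.9630

Let t(s) be the expected number of years to first reach Trainee from state s, with t(Trainee) = 0. Conditioning on the first year:
t(Senior) = 1 + 0.5·t(Senior) + 0.1·t(Manager)
t(Manager) = 1 + 0.3·t(Senior) + 0.4·t(Manager)
Solving: t(Senior) = 2.5926, t(Manager) = 2.9630.
Expected years from Manager to Trainee: 2.9630.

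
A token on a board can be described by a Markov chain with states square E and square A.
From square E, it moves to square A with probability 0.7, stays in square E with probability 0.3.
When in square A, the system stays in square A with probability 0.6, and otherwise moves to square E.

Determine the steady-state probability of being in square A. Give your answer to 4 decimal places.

Let the stationary distribution be π with π = πP and π_1 + π_2 = 1.
π_1 = 0.3·π_1 + 0.4·π_2
Solving with the normalization constraint gives π = (0.3636, 0.6364).
So the stationary probability of square A is 0.6364.

0.6364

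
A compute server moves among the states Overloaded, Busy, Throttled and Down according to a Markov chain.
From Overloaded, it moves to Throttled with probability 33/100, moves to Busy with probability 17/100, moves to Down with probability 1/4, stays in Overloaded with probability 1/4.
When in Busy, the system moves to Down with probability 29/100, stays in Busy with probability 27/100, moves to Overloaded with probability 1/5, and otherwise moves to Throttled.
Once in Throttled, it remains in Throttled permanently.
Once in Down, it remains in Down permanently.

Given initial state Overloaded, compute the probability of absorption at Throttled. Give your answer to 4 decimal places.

Let h(s) be the probability of absorption at Throttled starting from transient state s. Then h(Throttled) = 1 and h(Down) = 0. By first-step analysis:
h(Overloaded) = 0.25·h(Overloaded) + 0.17·h(Busy) + 0.33·1 + 0.25·0
h(Busy) = 0.2·h(Overloaded) + 0.27·h(Busy) + 0.24·1 + 0.29·0
Solving: h(Overloaded) = 0.5486, h(Busy) = 0.4791.
Starting from Overloaded, the probability is 0.5486.

0.5486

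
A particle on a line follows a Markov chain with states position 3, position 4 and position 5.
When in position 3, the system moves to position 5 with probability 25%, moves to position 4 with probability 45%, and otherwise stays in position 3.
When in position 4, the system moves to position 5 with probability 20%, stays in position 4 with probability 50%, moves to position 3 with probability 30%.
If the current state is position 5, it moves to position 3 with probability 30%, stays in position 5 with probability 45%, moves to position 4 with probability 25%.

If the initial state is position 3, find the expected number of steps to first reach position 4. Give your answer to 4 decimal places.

2.5806

Let t(s) be the expected number of steps to first reach position 4 from state s, with t(position 4) = 0. Conditioning on the first step:
t(position 3) = 1 + 0.3·t(position 3) + 0.25·t(position 5)
t(position 5) = 1 + 0.3·t(position 3) + 0.45·t(position 5)
Solving: t(position 3) = 2.5806, t(position 5) = 3.2258.
Expected steps from position 3 to position 4: 2.5806.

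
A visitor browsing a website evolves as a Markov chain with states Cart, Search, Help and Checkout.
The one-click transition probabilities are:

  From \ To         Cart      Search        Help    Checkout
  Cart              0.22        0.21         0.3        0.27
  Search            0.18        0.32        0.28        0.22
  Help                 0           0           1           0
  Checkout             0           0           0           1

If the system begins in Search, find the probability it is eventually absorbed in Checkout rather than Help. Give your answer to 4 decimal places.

Let h(s) be the probability of absorption at Checkout starting from transient state s. Then h(Checkout) = 1 and h(Help) = 0. By first-step analysis:
h(Cart) = 0.22·h(Cart) + 0.21·h(Search) + 0.3·0 + 0.27·1
h(Search) = 0.18·h(Cart) + 0.32·h(Search) + 0.28·0 + 0.22·1
Solving: h(Cart) = 0.4665, h(Search) = 0.4470.
Starting from Search, the probability is 0.4470.

0.4470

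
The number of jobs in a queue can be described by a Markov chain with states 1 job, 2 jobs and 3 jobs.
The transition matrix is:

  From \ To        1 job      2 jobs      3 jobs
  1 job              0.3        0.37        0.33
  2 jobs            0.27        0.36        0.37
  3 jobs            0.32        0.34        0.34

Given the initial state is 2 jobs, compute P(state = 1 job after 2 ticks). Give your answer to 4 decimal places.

Sum over the intermediate state after 1 tick:
P = P(2 jobs→1 job)·P(1 job→1 job) + P(2 jobs→2 jobs)·P(2 jobs→1 job) + P(2 jobs→3 jobs)·P(3 jobs→1 job)
  = 0.27×0.3 + 0.36×0.27 + 0.37×0.32
  = 0.0810 + 0.0972 + 0.1184 = 0.2966

0.2966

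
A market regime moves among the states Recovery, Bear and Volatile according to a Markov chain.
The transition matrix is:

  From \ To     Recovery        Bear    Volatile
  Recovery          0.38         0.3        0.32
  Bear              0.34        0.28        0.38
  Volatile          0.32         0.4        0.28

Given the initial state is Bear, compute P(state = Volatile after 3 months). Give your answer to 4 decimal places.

Propagate the distribution vector 3 months from Bear.
After 0 months: (0.0000, 1.0000, 0.0000)
After 1 month: (0.3400, 0.2800, 0.3800)
After 2 months: (0.3460, 0.3324, 0.3216)
After 3 months: (0.3474, 0.3255, 0.3271)
P(in Volatile after 3 months) = 0.3271

0.3271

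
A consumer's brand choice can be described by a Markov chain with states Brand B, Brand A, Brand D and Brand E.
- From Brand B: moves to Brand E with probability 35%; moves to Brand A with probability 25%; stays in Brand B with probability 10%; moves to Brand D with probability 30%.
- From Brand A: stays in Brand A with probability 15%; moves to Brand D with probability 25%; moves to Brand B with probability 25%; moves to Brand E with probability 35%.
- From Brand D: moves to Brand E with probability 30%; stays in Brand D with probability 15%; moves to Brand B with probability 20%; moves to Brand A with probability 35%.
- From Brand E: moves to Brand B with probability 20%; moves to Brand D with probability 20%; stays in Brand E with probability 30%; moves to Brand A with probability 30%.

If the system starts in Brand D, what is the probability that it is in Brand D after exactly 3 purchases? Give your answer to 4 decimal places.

Propagate the distribution vector 3 purchases from Brand D.
After 0 purchases: (0.0000, 0.0000, 1.0000, 0.0000)
After 1 purchase: (0.2000, 0.3500, 0.1500, 0.3000)
After 2 purchases: (0.1975, 0.2450, 0.2300, 0.3275)
After 3 purchases: (0.1925, 0.2649, 0.2205, 0.3221)
P(in Brand D after 3 purchases) = 0.2205

0.2205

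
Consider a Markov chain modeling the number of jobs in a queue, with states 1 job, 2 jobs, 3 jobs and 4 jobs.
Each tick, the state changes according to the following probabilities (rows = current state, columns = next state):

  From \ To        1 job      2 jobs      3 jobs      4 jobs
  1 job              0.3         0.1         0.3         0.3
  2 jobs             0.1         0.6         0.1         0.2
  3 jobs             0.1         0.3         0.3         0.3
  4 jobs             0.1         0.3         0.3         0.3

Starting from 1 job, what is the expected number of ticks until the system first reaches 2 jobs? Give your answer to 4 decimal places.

Let t(s) be the expected number of ticks to first reach 2 jobs from state s, with t(2 jobs) = 0. Conditioning on the first tick:
t(1 job) = 1 + 0.3·t(1 job) + 0.3·t(3 jobs) + 0.3·t(4 jobs)
t(3 jobs) = 1 + 0.1·t(1 job) + 0.3·t(3 jobs) + 0.3·t(4 jobs)
t(4 jobs) = 1 + 0.1·t(1 job) + 0.3·t(3 jobs) + 0.3·t(4 jobs)
Solving: t(1 job) = 4.5455, t(3 jobs) = 3.6364, t(4 jobs) = 3.6364.
Expected ticks from 1 job to 2 jobs: 4.5455.

4.5455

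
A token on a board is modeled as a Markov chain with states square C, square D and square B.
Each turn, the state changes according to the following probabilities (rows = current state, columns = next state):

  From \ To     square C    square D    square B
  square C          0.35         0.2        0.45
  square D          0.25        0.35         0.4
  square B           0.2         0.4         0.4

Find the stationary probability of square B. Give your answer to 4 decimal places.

Let the stationary distribution be π with π = πP and π_1 + π_2 + π_3 = 1.
π_1 = 0.35·π_1 + 0.25·π_2 + 0.2·π_3
π_2 = 0.2·π_1 + 0.35·π_2 + 0.4·π_3
Solving with the normalization constraint gives π = (0.2548, 0.3324, 0.4127).
So the stationary probability of square B is 0.4127.

0.4127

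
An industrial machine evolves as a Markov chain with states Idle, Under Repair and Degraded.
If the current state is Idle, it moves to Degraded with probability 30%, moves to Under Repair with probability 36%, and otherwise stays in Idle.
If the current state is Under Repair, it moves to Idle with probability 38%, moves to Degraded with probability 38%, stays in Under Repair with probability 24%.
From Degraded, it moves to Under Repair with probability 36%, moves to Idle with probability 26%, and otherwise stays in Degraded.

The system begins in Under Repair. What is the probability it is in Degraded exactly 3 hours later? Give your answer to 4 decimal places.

0.3545

Propagate the distribution vector 3 hours from Under Repair.
After 0 hours: (0.0000, 1.0000, 0.0000)
After 1 hour: (0.3800, 0.2400, 0.3800)
After 2 hours: (0.3192, 0.3312, 0.3496)
After 3 hours: (0.3253, 0.3203, 0.3545)
P(in Degraded after 3 hours) = 0.3545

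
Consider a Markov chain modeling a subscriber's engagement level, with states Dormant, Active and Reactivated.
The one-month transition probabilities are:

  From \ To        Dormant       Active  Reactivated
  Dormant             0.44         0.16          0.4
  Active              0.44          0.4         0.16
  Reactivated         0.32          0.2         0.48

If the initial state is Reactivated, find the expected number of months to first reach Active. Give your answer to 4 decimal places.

Let t(s) be the expected number of months to first reach Active from state s, with t(Active) = 0. Conditioning on the first month:
t(Dormant) = 1 + 0.44·t(Dormant) + 0.4·t(Reactivated)
t(Reactivated) = 1 + 0.32·t(Dormant) + 0.48·t(Reactivated)
Solving: t(Dormant) = 5.6373, t(Reactivated) = 5.3922.
Expected months from Reactivated to Active: 5.3922.

5.3922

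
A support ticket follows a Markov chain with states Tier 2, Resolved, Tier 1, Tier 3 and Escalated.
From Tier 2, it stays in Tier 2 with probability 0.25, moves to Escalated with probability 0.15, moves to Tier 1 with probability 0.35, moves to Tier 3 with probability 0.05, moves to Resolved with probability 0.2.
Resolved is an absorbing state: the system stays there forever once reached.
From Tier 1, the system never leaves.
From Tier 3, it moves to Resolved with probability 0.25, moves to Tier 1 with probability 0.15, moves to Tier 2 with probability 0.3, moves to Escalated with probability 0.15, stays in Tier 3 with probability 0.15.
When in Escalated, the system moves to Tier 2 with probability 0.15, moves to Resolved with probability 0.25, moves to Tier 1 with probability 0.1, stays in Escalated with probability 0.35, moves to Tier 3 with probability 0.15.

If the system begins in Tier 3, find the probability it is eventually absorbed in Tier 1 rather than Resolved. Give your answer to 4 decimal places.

Let h(s) be the probability of absorption at Tier 1 starting from transient state s. Then h(Tier 1) = 1 and h(Resolved) = 0. By first-step analysis:
h(Tier 2) = 0.25·h(Tier 2) + 0.2·0 + 0.35·1 + 0.05·h(Tier 3) + 0.15·h(Escalated)
h(Tier 3) = 0.3·h(Tier 2) + 0.25·0 + 0.15·1 + 0.15·h(Tier 3) + 0.15·h(Escalated)
h(Escalated) = 0.15·h(Tier 2) + 0.25·0 + 0.1·1 + 0.15·h(Tier 3) + 0.35·h(Escalated)
Solving: h(Tier 2) = 0.5745, h(Tier 3) = 0.4480, h(Escalated) = 0.3898.
Starting from Tier 3, the probability is 0.4480.

0.4480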